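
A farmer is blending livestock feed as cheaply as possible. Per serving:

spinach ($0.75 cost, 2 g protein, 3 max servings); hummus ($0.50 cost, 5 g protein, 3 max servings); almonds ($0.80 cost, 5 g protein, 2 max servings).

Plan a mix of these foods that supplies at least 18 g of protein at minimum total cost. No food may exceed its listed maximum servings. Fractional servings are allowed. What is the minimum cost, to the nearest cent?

Cost per g of protein: hummus $0.1000, almonds $0.1600, spinach $0.3750.
Take 3 servings of hummus: +15.0 g protein for $1.50 (total $1.50, still need 3.0 g).
Take 0.6 servings of almonds: +3.0 g protein for $0.48 (total $1.98, still need 0.0 g).
Filling from the cheapest source first is optimal under one linear minimum: $1.98.

$1.98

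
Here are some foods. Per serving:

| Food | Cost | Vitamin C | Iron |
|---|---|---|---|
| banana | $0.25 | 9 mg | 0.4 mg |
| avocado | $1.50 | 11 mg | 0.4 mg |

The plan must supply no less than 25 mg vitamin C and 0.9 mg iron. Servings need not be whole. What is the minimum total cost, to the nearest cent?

Compare the cost at each extreme point of the feasible region.
banana only: max(25/9, 0.9/0.4) = 2.778 servings → $0.69.
avocado only: max(25/11, 0.9/0.4) = 2.273 servings → $3.41.
banana + avocado with both targets exact would need a negative amount; discard.
So the least-cost plan costs $0.69.

$0.69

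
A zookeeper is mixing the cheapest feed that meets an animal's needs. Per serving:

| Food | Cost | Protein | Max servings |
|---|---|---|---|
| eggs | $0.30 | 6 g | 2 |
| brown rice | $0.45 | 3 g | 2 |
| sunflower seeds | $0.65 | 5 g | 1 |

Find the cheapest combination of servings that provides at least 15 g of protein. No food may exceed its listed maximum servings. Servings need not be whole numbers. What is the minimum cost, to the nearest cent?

$0.99

Cost per g of protein: eggs $0.0500, sunflower seeds $0.1300, brown rice $0.1500.
Take 2 servings of eggs: +12.0 g protein for $0.60 (total $0.60, still need 3.0 g).
Take 0.6 servings of sunflower seeds: +3.0 g protein for $0.39 (total $0.99, still need 0.0 g).
Greedy by cheapest-per-g is optimal for a single linear constraint, so the minimum cost is $0.99.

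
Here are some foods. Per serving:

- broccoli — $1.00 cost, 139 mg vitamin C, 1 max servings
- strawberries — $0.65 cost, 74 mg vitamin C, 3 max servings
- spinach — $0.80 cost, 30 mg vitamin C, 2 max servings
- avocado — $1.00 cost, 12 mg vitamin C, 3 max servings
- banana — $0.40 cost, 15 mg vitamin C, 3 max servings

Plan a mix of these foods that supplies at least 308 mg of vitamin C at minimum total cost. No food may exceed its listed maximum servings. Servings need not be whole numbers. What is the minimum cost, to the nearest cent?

$2.48

Cost per mg of vitamin C: broccoli $0.0072, strawberries $0.0088, spinach $0.0267, banana $0.0267, avocado $0.0833.
Take 1 serving of broccoli: +139.0 mg vitamin C for $1.00 (total $1.00, still need 169.0 mg).
Take 2.284 servings of strawberries: +169.0 mg vitamin C for $1.48 (total $2.48, still need 0.0 mg).
Greedy by cheapest-per-mg is optimal for a single linear constraint, so the minimum cost is $2.48.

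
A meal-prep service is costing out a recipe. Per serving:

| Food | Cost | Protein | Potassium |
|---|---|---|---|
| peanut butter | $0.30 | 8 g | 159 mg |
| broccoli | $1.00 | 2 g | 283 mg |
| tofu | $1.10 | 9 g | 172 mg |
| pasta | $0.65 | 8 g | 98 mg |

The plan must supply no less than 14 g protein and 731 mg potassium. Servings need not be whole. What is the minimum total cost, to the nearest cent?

$1.38

Two binding constraints pin down two serving amounts, so the optimal mix uses at most two foods. The candidates are each food alone (scaled to the tighter of protein/potassium) and each pair with both constraints tight.
peanut butter only: max(14/8, 731/159) = 4.597 servings → $1.38.
broccoli only: max(14/2, 731/283) = 7 servings → $7.00.
tofu only: max(14/9, 731/172) = 4.25 servings → $4.67.
pasta only: max(14/8, 731/98) = 7.459 servings → $4.85.
peanut butter + broccoli with both tight: 1.285 servings and 1.861 servings → $2.25.
peanut butter + tofu: the both-tight solution has a negative serving — not a feasible corner.
peanut butter + pasta with both targets exact would need a negative amount; discard.
broccoli + tofu with both tight: 1.893 servings and 1.135 servings → $3.14.
broccoli + pasta with both tight: 2.164 servings and 1.209 servings → $2.95.
tofu + pasta: intersection lies outside the first quadrant.
The minimum over all feasible corners is $1.38.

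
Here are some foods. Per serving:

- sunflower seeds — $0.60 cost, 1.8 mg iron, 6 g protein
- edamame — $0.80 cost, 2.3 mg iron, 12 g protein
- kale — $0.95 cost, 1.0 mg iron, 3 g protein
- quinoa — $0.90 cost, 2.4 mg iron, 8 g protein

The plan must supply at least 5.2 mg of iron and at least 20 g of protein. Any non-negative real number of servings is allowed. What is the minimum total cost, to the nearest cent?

$1.75

This is a tiny linear program; its minimum lies at a vertex of the feasible set. List the vertices and price them.
sunflower seeds only: max(5.2/1.8, 20/6) = 3.333 servings → $2.00.
edamame only: max(5.2/2.3, 20/12) = 2.261 servings → $1.81.
kale only: max(5.2/1.0, 20/3) = 6.667 servings → $6.33.
quinoa only: max(5.2/2.4, 20/8) = 2.5 servings → $2.25.
sunflower seeds + edamame with both tight: 2.103 servings and 0.6154 servings → $1.75.
sunflower seeds + kale: intersection lies outside the first quadrant.
sunflower seeds + quinoa (both tight): parallel constraints — no distinct corner.
edamame + kale with both tight: 0.8627 servings and 3.216 servings → $3.75.
edamame + quinoa with both tight: 0.6154 servings and 1.577 servings → $1.91.
kale + quinoa: intersection lies outside the first quadrant.
So the least-cost plan costs $1.75.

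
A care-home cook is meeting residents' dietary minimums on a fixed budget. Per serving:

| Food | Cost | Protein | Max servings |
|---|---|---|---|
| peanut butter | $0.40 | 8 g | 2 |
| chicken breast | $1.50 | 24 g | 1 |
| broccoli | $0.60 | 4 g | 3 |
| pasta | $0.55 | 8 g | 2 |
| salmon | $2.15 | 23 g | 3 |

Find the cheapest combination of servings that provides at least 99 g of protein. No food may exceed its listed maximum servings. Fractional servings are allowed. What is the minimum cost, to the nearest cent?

Cost per g of protein: peanut butter $0.0500, chicken breast $0.0625, pasta $0.0688, salmon $0.0935, broccoli $0.1500.
Take 2 servings of peanut butter: +16.0 g protein for $0.80 (total $0.80, still need 83.0 g).
Take 1 serving of chicken breast: +24.0 g protein for $1.50 (total $2.30, still need 59.0 g).
Take 2 servings of pasta: +16.0 g protein for $1.10 (total $3.40, still need 43.0 g).
Take 1.87 servings of salmon: +43.0 g protein for $4.02 (total $7.42, still need 0.0 g).
Greedy by cheapest-per-g is optimal for a single linear constraint, so the minimum cost is $7.42.

$7.42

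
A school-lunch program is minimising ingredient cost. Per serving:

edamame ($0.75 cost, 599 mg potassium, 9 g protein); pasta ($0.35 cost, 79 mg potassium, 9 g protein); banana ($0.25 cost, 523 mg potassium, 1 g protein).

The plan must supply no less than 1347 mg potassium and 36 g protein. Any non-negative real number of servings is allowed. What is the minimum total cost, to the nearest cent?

Compare the cost at each extreme point of the feasible region.
edamame only: max(1347/599, 36/9) = 4 servings → $3.00.
pasta only: max(1347/79, 36/9) = 17.05 servings → $5.97.
banana only: max(1347/523, 36/1) = 36 servings → $9.00.
edamame + pasta with both tight: 1.983 servings and 2.017 servings → $2.19.
edamame + banana with both targets exact would need a negative amount; discard.
pasta + banana with both tight: 3.777 servings and 2.005 servings → $1.82.
Cheapest feasible corner: $1.82.

$1.82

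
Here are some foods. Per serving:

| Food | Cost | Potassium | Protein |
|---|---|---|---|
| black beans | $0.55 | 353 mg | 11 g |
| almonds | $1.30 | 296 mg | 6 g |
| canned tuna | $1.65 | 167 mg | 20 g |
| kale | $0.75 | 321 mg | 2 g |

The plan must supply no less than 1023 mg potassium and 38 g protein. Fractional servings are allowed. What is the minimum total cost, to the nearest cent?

Two binding constraints pin down two serving amounts, so the optimal mix uses at most two foods. The candidates are each food alone (scaled to the tighter of potassium/protein) and each pair with both constraints tight.
black beans only: max(1023/353, 38/11) = 3.455 servings → $1.90.
almonds only: max(1023/296, 38/6) = 6.333 servings → $8.23.
canned tuna only: max(1023/167, 38/20) = 6.126 servings → $10.11.
kale only: max(1023/321, 38/2) = 19 servings → $14.25.
black beans + almonds: intersection lies outside the first quadrant.
black beans + canned tuna with both tight: 2.702 servings and 0.4137 servings → $2.17.
black beans + kale: the both-tight solution has a negative serving — not a feasible corner.
almonds + canned tuna with both tight: 2.87 servings and 1.039 servings → $5.45.
almonds + kale: intersection lies outside the first quadrant.
canned tuna + kale with both tight: 1.668 servings and 2.319 servings → $4.49.
The minimum over all feasible corners is $1.90.

$1.90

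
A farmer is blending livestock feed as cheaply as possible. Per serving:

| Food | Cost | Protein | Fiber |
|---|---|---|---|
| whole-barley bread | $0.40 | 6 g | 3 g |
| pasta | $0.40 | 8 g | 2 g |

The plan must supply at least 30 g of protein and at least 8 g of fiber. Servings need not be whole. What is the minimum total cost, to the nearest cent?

whole-barley bread only: max(30/6, 8/3) = 5 servings → $2.00.
pasta only: max(30/8, 8/2) = 4 servings → $1.60.
whole-barley bread + pasta with both tight: 0.3333 servings and 3.5 servings → $1.53.
Cheapest feasible corner: $1.53.

$1.53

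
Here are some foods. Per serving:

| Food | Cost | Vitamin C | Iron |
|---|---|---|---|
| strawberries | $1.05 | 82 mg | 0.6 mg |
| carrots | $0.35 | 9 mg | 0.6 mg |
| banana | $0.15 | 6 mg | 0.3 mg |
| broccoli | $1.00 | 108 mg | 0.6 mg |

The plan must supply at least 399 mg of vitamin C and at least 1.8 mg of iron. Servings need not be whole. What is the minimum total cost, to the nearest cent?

Two binding constraints pin down two serving amounts, so the optimal mix uses at most two foods. The candidates are each food alone (scaled to the tighter of vitamin C/iron) and each pair with both constraints tight.
strawberries only: max(399/82, 1.8/0.6) = 4.866 servings → $5.11.
carrots only: max(399/9, 1.8/0.6) = 44.33 servings → $15.52.
banana only: max(399/6, 1.8/0.3) = 66.5 servings → $9.97.
broccoli only: max(399/108, 1.8/0.6) = 3.694 servings → $3.69.
strawberries + carrots: intersection lies outside the first quadrant.
strawberries + banana: the both-tight solution has a negative serving — not a feasible corner.
strawberries + broccoli: intersection lies outside the first quadrant.
carrots + banana: the both-tight solution has a negative serving — not a feasible corner.
carrots + broccoli: the both-tight solution has a negative serving — not a feasible corner.
banana + broccoli: the both-tight solution has a negative serving — not a feasible corner.
The minimum over all feasible corners is $3.69.

$3.69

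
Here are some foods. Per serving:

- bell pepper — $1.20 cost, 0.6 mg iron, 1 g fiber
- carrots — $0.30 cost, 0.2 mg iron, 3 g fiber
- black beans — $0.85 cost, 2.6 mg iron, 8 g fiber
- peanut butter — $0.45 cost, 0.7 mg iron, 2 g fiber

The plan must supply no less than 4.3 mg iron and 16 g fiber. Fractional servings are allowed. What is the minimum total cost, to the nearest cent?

$1.68

Compare the cost at each extreme point of the feasible region.
bell pepper only: max(4.3/0.6, 16/1) = 16 servings → $19.20.
carrots only: max(4.3/0.2, 16/3) = 21.5 servings → $6.45.
black beans only: max(4.3/2.6, 16/8) = 2 servings → $1.70.
peanut butter only: max(4.3/0.7, 16/2) = 8 servings → $3.60.
bell pepper + carrots with both tight: 6.062 servings and 3.312 servings → $8.27.
bell pepper + black beans: intersection lies outside the first quadrant.
bell pepper + peanut butter: intersection lies outside the first quadrant.
carrots + black beans with both tight: 1.161 servings and 1.565 servings → $1.68.
carrots + peanut butter with both tight: 1.529 servings and 5.706 servings → $3.03.
black beans + peanut butter with both targets exact would need a negative amount; discard.
So the least-cost plan costs $1.68.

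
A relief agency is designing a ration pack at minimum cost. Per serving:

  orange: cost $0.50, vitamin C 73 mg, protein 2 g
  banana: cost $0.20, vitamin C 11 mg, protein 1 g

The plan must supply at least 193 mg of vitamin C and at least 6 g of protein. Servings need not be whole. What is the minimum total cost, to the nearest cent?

$1.45

An LP optimum is at a vertex; with two nutrient constraints at most two foods are used. Check each candidate.
orange only: max(193/73, 6/2) = 3 servings → $1.50.
banana only: max(193/11, 6/1) = 17.55 servings → $3.51.
orange + banana with both tight: 2.49 servings and 1.02 servings → $1.45.
The minimum over all feasible corners is $1.45.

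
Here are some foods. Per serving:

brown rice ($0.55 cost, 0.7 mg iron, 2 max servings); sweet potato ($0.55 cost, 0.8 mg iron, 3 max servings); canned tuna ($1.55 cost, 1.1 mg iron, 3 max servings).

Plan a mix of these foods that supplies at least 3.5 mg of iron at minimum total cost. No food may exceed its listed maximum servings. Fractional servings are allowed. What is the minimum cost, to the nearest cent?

$2.51

Cost per mg of iron: sweet potato $0.6875, brown rice $0.7857, canned tuna $1.4091.
Take 3 servings of sweet potato: +2.4 mg iron for $1.65 (total $1.65, still need 1.1 mg).
Take 1.571 servings of brown rice: +1.1 mg iron for $0.86 (total $2.51, still need 0.0 mg).
Greedy by cheapest-per-mg is optimal for a single linear constraint, so the minimum cost is $2.51.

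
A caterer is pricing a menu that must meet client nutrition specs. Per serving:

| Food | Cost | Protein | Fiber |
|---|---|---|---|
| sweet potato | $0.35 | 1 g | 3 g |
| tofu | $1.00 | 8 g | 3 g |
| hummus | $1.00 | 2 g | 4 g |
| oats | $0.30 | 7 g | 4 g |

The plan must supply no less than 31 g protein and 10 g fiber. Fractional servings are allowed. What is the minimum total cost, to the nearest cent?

$1.33

For a min-cost LP with two ≥-constraints, a basic feasible solution has at most two positive variables.
sweet potato only: max(31/1, 10/3) = 31 servings → $10.85.
tofu only: max(31/8, 10/3) = 3.875 servings → $3.88.
hummus only: max(31/2, 10/4) = 15.5 servings → $15.50.
oats only: max(31/7, 10/4) = 4.429 servings → $1.33.
sweet potato + tofu with both targets exact would need a negative amount; discard.
sweet potato + hummus: the both-tight solution has a negative serving — not a feasible corner.
sweet potato + oats: intersection lies outside the first quadrant.
tofu + hummus: intersection lies outside the first quadrant.
tofu + oats: intersection lies outside the first quadrant.
hummus + oats: intersection lies outside the first quadrant.
Cheapest feasible corner: $1.33.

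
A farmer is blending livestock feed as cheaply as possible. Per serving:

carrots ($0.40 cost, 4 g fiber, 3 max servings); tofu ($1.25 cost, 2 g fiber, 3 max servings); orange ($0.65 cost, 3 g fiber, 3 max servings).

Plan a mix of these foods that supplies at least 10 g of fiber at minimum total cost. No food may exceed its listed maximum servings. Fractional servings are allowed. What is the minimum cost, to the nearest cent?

$1.00

Cost per g of fiber: carrots $0.1000, orange $0.2167, tofu $0.6250.
Take 2.5 servings of carrots: +10.0 g fiber for $1.00 (total $1.00, still need 0.0 g).
Filling from the cheapest source first is optimal under one linear minimum: $1.00.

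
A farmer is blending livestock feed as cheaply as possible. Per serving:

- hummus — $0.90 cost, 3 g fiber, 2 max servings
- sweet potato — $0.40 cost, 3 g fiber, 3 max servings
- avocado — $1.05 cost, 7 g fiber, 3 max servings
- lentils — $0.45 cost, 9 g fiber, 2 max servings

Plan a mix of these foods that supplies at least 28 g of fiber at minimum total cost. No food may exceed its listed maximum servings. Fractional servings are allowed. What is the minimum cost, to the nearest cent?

$2.25

Cost per g of fiber: lentils $0.0500, sweet potato $0.1333, avocado $0.1500, hummus $0.3000.
Take 2 servings of lentils: +18.0 g fiber for $0.90 (total $0.90, still need 10.0 g).
Take 3 servings of sweet potato: +9.0 g fiber for $1.20 (total $2.10, still need 1.0 g).
Take 0.1429 servings of avocado: +1.0 g fiber for $0.15 (total $2.25, still need 0.0 g).
Greedy by cheapest-per-g is optimal for a single linear constraint, so the minimum cost is $2.25.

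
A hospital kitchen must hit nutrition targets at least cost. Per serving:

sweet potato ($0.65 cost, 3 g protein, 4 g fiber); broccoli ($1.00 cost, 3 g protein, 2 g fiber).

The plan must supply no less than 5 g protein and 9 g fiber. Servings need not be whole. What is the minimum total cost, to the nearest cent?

$1.46

Compare the cost at each extreme point of the feasible region.
sweet potato only: max(5/3, 9/4) = 2.25 servings → $1.46.
broccoli only: max(5/3, 9/2) = 4.5 servings → $4.50.
sweet potato + broccoli: intersection lies outside the first quadrant.
So the least-cost plan costs $1.46.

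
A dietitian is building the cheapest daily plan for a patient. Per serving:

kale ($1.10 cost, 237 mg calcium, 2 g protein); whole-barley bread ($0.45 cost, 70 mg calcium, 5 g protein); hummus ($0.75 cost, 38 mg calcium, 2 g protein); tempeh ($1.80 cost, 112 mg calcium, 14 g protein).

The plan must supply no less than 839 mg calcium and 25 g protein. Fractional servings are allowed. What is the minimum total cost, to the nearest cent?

$4.40

At the optimum either one food covers both requirements or two foods hit both targets exactly; no other combination can be cheaper.
kale only: max(839/237, 25/2) = 12.5 servings → $13.75.
whole-barley bread only: max(839/70, 25/5) = 11.99 servings → $5.39.
hummus only: max(839/38, 25/2) = 22.08 servings → $16.56.
tempeh only: max(839/112, 25/14) = 7.491 servings → $13.48.
kale + whole-barley bread with both tight: 2.34 servings and 4.064 servings → $4.40.
kale + hummus with both tight: 1.829 servings and 10.67 servings → $10.02.
kale + tempeh with both tight: 2.891 servings and 1.373 servings → $5.65.
whole-barley bread + hummus: intersection lies outside the first quadrant.
whole-barley bread + tempeh: the both-tight solution has a negative serving — not a feasible corner.
hummus + tempeh: intersection lies outside the first quadrant.
The minimum over all feasible corners is $4.40.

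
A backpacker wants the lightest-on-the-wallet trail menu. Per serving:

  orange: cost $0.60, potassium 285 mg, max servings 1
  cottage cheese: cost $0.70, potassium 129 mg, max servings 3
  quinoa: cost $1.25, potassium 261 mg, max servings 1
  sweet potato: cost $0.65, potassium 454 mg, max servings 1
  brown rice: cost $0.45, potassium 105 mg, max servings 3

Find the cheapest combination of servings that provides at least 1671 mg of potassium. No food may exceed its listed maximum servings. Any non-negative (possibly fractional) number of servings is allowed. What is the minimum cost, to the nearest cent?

$5.78

Cost per mg of potassium: sweet potato $0.0014, orange $0.0021, brown rice $0.0043, quinoa $0.0048, cottage cheese $0.0054.
Take 1 serving of sweet potato: +454.0 mg potassium for $0.65 (total $0.65, still need 1217.0 mg).
Take 1 serving of orange: +285.0 mg potassium for $0.60 (total $1.25, still need 932.0 mg).
Take 3 servings of brown rice: +315.0 mg potassium for $1.35 (total $2.60, still need 617.0 mg).
Take 1 serving of quinoa: +261.0 mg potassium for $1.25 (total $3.85, still need 356.0 mg).
Take 2.76 servings of cottage cheese: +356.0 mg potassium for $1.93 (total $5.78, still need 0.0 mg).
Greedy by cheapest-per-mg is optimal for a single linear constraint, so the minimum cost is $5.78.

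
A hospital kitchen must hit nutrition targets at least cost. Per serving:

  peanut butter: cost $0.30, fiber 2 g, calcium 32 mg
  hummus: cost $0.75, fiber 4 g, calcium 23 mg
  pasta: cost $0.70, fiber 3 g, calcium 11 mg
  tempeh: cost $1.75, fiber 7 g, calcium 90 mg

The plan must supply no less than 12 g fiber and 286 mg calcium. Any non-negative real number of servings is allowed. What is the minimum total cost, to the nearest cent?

$2.68

Compare the cost at each extreme point of the feasible region.
peanut butter only: max(12/2, 286/32) = 8.938 servings → $2.68.
hummus only: max(12/4, 286/23) = 12.43 servings → $9.33.
pasta only: max(12/3, 286/11) = 26 servings → $18.20.
tempeh only: max(12/7, 286/90) = 3.178 servings → $5.56.
peanut butter + hummus with both targets exact would need a negative amount; discard.
peanut butter + pasta: the both-tight solution has a negative serving — not a feasible corner.
peanut butter + tempeh: the both-tight solution has a negative serving — not a feasible corner.
hummus + pasta with both targets exact would need a negative amount; discard.
hummus + tempeh: intersection lies outside the first quadrant.
pasta + tempeh with both targets exact would need a negative amount; discard.
The minimum over all feasible corners is $2.68.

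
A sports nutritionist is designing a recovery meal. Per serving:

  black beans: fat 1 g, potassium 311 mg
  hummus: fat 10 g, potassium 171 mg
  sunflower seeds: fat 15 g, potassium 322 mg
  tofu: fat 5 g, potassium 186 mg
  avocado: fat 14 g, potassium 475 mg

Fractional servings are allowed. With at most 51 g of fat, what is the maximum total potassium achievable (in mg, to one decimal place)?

15861.0 mg

Potassium per g fat: black beans 311, tofu 37.2, avocado 33.93, sunflower seeds 21.47, hummus 17.1.
With no serving limits, spend the whole fat allowance on black beans: 51 g / 1 g × 311 mg = 15861.0 mg.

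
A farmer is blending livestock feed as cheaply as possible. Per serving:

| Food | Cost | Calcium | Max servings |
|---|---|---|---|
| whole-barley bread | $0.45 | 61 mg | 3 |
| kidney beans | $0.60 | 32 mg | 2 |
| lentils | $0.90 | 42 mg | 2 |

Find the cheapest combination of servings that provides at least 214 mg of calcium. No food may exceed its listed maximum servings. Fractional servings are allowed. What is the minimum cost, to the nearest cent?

Cost per mg of calcium: whole-barley bread $0.0074, kidney beans $0.0187, lentils $0.0214.
Take 3 servings of whole-barley bread: +183.0 mg calcium for $1.35 (total $1.35, still need 31.0 mg).
Take 0.9688 servings of kidney beans: +31.0 mg calcium for $0.58 (total $1.93, still need 0.0 mg).
Greedy by cheapest-per-mg is optimal for a single linear constraint, so the minimum cost is $1.93.

$1.93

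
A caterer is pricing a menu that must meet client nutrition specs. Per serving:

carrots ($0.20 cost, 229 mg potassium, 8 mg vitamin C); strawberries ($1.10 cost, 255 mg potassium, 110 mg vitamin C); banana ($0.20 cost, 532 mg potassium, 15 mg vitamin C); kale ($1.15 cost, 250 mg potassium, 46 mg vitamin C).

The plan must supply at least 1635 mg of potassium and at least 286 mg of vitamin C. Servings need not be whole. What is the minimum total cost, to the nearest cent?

$2.96

An LP optimum is at a vertex; with two nutrient constraints at most two foods are used. Check each candidate.
carrots only: max(1635/229, 286/8) = 35.75 servings → $7.15.
strawberries only: max(1635/255, 286/110) = 6.412 servings → $7.05.
banana only: max(1635/532, 286/15) = 19.07 servings → $3.81.
kale only: max(1635/250, 286/46) = 6.54 servings → $7.52.
carrots + strawberries with both tight: 4.619 servings and 2.264 servings → $3.41.
carrots + banana: the both-tight solution has a negative serving — not a feasible corner.
carrots + kale with both tight: 0.4347 servings and 6.142 servings → $7.15.
strawberries + banana with both tight: 2.333 servings and 1.955 servings → $2.96.
strawberries + kale: intersection lies outside the first quadrant.
banana + kale with both tight: 0.179 servings and 6.159 servings → $7.12.
So the least-cost plan costs $2.96.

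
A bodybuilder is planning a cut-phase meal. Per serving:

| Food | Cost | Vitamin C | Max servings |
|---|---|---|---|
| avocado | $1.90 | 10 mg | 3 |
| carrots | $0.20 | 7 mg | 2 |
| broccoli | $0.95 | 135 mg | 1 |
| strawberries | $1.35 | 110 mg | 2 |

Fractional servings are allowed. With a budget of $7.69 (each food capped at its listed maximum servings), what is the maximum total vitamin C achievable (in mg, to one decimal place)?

Vitamin C per dollar: broccoli 142.1, strawberries 81.48, carrots 35, avocado 5.263.
Take 1 serving of broccoli: spends $0.95, +135.0 mg vitamin C (running total 135.0 mg).
Take 2 servings of strawberries: spends $2.70, +220.0 mg vitamin C (running total 355.0 mg).
Take 2 servings of carrots: spends $0.40, +14.0 mg vitamin C (running total 369.0 mg).
Take 1.916 servings of avocado: spends $3.64, +19.2 mg vitamin C (running total 388.2 mg).
Filling greedily by vitamin C-per-dollar is optimal for one linear limit, giving 388.2 mg.

388.2 mg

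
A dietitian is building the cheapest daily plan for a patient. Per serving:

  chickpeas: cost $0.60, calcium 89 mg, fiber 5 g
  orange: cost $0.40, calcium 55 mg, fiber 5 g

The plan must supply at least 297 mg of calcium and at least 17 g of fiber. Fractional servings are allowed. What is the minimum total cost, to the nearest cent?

chickpeas only: max(297/89, 17/5) = 3.4 servings → $2.04.
orange only: max(297/55, 17/5) = 5.4 servings → $2.16.
chickpeas + orange with both tight: 3.235 servings and 0.1647 servings → $2.01.
Cheapest feasible corner: $2.01.

$2.01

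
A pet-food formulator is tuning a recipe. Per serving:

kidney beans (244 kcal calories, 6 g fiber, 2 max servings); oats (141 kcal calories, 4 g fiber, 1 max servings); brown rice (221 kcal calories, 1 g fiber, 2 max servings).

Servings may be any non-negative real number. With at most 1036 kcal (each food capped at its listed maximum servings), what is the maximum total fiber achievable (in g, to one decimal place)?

17.8 g

Fiber per kcal: oats 0.02837, kidney beans 0.02459, brown rice 0.004525.
Take 1 serving of oats: uses 141 kcal, +4.0 g fiber (running total 4.0 g).
Take 2 servings of kidney beans: uses 488 kcal, +12.0 g fiber (running total 16.0 g).
Take 1.842 servings of brown rice: uses 407 kcal, +1.8 g fiber (running total 17.8 g).
Greedy by best ratio exhausts the calories allowance optimally: 17.8 g.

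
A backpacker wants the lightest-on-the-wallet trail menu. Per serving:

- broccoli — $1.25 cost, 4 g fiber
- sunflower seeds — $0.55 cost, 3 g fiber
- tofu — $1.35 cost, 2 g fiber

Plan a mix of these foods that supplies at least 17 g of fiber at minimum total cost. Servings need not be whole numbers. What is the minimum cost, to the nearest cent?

$3.12

Cost per g of fiber: sunflower seeds $0.1833, broccoli $0.3125, tofu $0.6750.
With no serving limits, use only sunflower seeds: 17 g / 3 g = 5.667 servings × $0.55 = $3.12.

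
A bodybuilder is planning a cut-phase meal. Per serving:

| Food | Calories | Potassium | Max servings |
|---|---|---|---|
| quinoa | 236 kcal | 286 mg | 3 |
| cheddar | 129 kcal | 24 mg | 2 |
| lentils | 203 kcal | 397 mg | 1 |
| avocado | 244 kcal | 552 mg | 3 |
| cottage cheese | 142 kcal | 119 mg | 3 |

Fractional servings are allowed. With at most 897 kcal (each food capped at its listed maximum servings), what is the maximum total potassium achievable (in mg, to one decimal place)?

1978.7 mg

Potassium per kcal: avocado 2.262, lentils 1.956, quinoa 1.212, cottage cheese 0.838, cheddar 0.186.
Take 3 servings of avocado: uses 732 kcal, +1656.0 mg potassium (running total 1656.0 mg).
Take 0.8128 servings of lentils: uses 165 kcal, +322.7 mg potassium (running total 1978.7 mg).
Greedy by best ratio exhausts the calories allowance optimally: 1978.7 mg.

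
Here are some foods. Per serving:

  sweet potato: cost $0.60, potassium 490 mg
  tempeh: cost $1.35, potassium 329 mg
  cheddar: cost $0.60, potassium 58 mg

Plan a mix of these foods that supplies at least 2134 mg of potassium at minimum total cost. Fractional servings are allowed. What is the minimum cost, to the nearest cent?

$2.61

Cost per mg of potassium: sweet potato $0.0012, tempeh $0.0041, cheddar $0.0103.
With no serving limits, use only sweet potato: 2134 mg / 490 mg = 4.355 servings × $0.60 = $2.61.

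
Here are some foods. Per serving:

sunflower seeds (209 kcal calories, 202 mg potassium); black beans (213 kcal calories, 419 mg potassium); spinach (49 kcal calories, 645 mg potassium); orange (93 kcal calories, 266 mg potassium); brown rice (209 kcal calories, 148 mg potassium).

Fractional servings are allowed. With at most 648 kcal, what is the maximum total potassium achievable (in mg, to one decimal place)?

8529.8 mg

Potassium per kcal: spinach 13.16, orange 2.86, black beans 1.967, sunflower seeds 0.9665, brown rice 0.7081.
With no serving limits, spend the whole calories allowance on spinach: 648 kcal / 49 kcal × 645 mg = 8529.8 mg.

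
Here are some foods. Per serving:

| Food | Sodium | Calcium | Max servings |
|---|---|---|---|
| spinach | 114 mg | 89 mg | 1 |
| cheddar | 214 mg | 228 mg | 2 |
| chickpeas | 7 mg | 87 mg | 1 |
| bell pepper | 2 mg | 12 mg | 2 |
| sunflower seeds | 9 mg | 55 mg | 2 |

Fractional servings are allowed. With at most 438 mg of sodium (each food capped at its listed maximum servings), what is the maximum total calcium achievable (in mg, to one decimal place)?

656.8 mg

Calcium per mg sodium: chickpeas 12.43, sunflower seeds 6.111, bell pepper 6, cheddar 1.065, spinach 0.7807.
Take 1 serving of chickpeas: uses 7 mg sodium, +87.0 mg calcium (running total 87.0 mg).
Take 2 servings of sunflower seeds: uses 18 mg sodium, +110.0 mg calcium (running total 197.0 mg).
Take 2 servings of bell pepper: uses 4 mg sodium, +24.0 mg calcium (running total 221.0 mg).
Take 1.911 servings of cheddar: uses 409 mg sodium, +435.8 mg calcium (running total 656.8 mg).
Filling greedily by calcium-per-mg sodium is optimal for one linear limit, giving 656.8 mg.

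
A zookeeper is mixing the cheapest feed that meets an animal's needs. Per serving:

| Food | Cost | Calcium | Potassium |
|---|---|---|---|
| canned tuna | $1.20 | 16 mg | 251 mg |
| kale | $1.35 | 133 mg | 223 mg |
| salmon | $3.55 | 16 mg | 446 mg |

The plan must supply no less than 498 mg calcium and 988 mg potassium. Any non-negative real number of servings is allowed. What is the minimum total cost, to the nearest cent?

$5.76

A basic optimal solution has at most two foods positive. Try each food alone and each pair with both targets met exactly.
canned tuna only: max(498/16, 988/251) = 31.12 servings → $37.35.
kale only: max(498/133, 988/223) = 4.43 servings → $5.98.
salmon only: max(498/16, 988/446) = 31.12 servings → $110.49.
canned tuna + kale with both tight: 0.6825 servings and 3.662 servings → $5.76.
canned tuna + salmon: intersection lies outside the first quadrant.
kale + salmon with both tight: 3.7 servings and 0.365 servings → $6.29.
So the least-cost plan costs $5.76.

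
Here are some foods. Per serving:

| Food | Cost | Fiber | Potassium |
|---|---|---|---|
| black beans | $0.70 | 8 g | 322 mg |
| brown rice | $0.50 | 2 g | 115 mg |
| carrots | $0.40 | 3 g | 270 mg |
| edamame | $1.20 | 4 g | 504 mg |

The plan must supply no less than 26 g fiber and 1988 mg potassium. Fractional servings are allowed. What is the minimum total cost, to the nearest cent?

$3.14

The cheapest plan sits at a corner of the feasible region — with two constraints it uses at most two foods.
black beans only: max(26/8, 1988/322) = 6.174 servings → $4.32.
brown rice only: max(26/2, 1988/115) = 17.29 servings → $8.64.
carrots only: max(26/3, 1988/270) = 8.667 servings → $3.47.
edamame only: max(26/4, 1988/504) = 6.5 servings → $7.80.
black beans + brown rice: intersection lies outside the first quadrant.
black beans + carrots with both tight: 0.8844 servings and 6.308 servings → $3.14.
black beans + edamame with both tight: 1.878 servings and 2.745 servings → $4.61.
brown rice + carrots with both tight: 5.415 servings and 5.056 servings → $4.73.
brown rice + edamame with both tight: 9.401 servings and 1.799 servings → $6.86.
carrots + edamame with both targets exact would need a negative amount; discard.
The minimum over all feasible corners is $3.14.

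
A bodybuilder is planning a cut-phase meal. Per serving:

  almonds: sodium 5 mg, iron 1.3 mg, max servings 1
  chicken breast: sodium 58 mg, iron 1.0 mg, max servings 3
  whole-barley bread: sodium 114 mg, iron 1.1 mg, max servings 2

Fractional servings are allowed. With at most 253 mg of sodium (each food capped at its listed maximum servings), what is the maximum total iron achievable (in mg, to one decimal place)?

5.0 mg

Iron per mg sodium: almonds 0.26, chicken breast 0.01724, whole-barley bread 0.009649.
Take 1 serving of almonds: uses 5 mg sodium, +1.3 mg iron (running total 1.3 mg).
Take 3 servings of chicken breast: uses 174 mg sodium, +3.0 mg iron (running total 4.3 mg).
Take 0.6491 servings of whole-barley bread: uses 74 mg sodium, +0.7 mg iron (running total 5.0 mg).
Filling greedily by iron-per-mg sodium is optimal for one linear limit, giving 5.0 mg.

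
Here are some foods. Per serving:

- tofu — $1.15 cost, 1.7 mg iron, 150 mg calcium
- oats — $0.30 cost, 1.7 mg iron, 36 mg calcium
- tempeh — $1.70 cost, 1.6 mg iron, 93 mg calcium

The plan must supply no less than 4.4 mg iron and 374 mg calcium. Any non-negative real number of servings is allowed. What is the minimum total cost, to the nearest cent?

Two binding constraints pin down two serving amounts, so the optimal mix uses at most two foods. The candidates are each food alone (scaled to the tighter of iron/calcium) and each pair with both constraints tight.
tofu only: max(4.4/1.7, 374/150) = 2.588 servings → $2.98.
oats only: max(4.4/1.7, 374/36) = 10.39 servings → $3.12.
tempeh only: max(4.4/1.6, 374/93) = 4.022 servings → $6.84.
tofu + oats with both tight: 2.463 servings and 0.1249 servings → $2.87.
tofu + tempeh with both tight: 2.31 servings and 0.2955 servings → $3.16.
oats + tempeh with both targets exact would need a negative amount; discard.
Cheapest feasible corner: $2.87.

$2.87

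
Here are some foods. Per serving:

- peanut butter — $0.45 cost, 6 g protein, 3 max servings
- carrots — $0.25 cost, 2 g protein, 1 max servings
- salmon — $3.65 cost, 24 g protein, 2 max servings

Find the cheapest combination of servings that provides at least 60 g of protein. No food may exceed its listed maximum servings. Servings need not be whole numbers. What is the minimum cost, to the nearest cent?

Cost per g of protein: peanut butter $0.0750, carrots $0.1250, salmon $0.1521.
Take 3 servings of peanut butter: +18.0 g protein for $1.35 (total $1.35, still need 42.0 g).
Take 1 serving of carrots: +2.0 g protein for $0.25 (total $1.60, still need 40.0 g).
Take 1.667 servings of salmon: +40.0 g protein for $6.08 (total $7.68, still need 0.0 g).
Greedy by cheapest-per-g is optimal for a single linear constraint, so the minimum cost is $7.68.

$7.68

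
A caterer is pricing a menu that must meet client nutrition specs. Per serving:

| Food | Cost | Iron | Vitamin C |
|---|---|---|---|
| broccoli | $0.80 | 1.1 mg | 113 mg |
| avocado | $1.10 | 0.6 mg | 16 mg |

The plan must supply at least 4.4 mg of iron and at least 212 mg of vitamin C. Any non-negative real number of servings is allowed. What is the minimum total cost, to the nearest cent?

This is a tiny linear program; its minimum lies at a vertex of the feasible set. List the vertices and price them.
broccoli only: max(4.4/1.1, 212/113) = 4 servings → $3.20.
avocado only: max(4.4/0.6, 212/16) = 13.25 servings → $14.57.
broccoli + avocado with both tight: 1.131 servings and 5.259 servings → $6.69.
So the least-cost plan costs $3.20.

$3.20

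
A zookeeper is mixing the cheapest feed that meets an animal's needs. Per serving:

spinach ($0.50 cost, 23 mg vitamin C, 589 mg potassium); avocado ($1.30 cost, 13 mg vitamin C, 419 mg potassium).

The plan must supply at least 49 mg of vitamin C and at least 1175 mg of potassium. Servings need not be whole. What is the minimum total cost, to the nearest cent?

$1.07

An LP optimum is at a vertex; with two nutrient constraints at most two foods are used. Check each candidate.
spinach only: max(49/23, 1175/589) = 2.13 servings → $1.07.
avocado only: max(49/13, 1175/419) = 3.769 servings → $4.90.
spinach + avocado: intersection lies outside the first quadrant.
Cheapest feasible corner: $1.07.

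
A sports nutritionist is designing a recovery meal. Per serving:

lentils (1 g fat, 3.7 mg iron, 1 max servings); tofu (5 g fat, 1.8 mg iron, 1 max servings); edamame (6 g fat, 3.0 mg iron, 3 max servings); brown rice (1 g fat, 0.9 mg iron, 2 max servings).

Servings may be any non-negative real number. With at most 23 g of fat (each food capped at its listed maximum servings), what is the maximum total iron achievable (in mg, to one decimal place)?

15.2 mg

Iron per g fat: lentils 3.7, brown rice 0.9, edamame 0.5, tofu 0.36.
Take 1 serving of lentils: uses 1 g fat, +3.7 mg iron (running total 3.7 mg).
Take 2 servings of brown rice: uses 2 g fat, +1.8 mg iron (running total 5.5 mg).
Take 3 servings of edamame: uses 18 g fat, +9.0 mg iron (running total 14.5 mg).
Take 0.4 servings of tofu: uses 2 g fat, +0.7 mg iron (running total 15.2 mg).
Greedy by best ratio exhausts the fat allowance optimally: 15.2 mg.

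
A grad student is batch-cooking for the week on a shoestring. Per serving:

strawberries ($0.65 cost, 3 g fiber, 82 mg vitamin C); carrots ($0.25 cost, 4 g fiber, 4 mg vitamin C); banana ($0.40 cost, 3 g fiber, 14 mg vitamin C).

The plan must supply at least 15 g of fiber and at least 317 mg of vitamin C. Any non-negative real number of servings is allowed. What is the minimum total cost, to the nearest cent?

Check every corner: each single food scaled to meet both minima, and each pair solved so both constraints bind.
strawberries only: max(15/3, 317/82) = 5 servings → $3.25.
carrots only: max(15/4, 317/4) = 79.25 servings → $19.81.
banana only: max(15/3, 317/14) = 22.64 servings → $9.06.
strawberries + carrots with both tight: 3.823 servings and 0.8829 servings → $2.71.
strawberries + banana with both tight: 3.632 servings and 1.368 servings → $2.91.
carrots + banana: the both-tight solution has a negative serving — not a feasible corner.
So the least-cost plan costs $2.71.

$2.71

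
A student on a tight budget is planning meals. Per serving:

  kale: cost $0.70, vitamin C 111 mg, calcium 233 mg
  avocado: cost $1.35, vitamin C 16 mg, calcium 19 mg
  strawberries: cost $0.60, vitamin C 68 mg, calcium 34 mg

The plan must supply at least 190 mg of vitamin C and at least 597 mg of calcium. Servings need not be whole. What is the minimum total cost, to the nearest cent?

$1.79

An LP optimum is at a vertex; with two nutrient constraints at most two foods are used. Check each candidate.
kale only: max(190/111, 597/233) = 2.562 servings → $1.79.
avocado only: max(190/16, 597/19) = 31.42 servings → $42.42.
strawberries only: max(190/68, 597/34) = 17.56 servings → $10.54.
kale + avocado: intersection lies outside the first quadrant.
kale + strawberries with both targets exact would need a negative amount; discard.
avocado + strawberries: intersection lies outside the first quadrant.
The minimum over all feasible corners is $1.79.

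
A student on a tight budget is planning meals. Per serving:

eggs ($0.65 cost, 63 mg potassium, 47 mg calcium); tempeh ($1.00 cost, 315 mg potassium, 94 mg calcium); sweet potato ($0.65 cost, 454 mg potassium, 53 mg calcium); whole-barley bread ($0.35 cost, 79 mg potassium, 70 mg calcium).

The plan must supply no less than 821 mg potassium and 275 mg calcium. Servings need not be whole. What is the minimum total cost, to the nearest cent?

$1.87

At the optimum either one food covers both requirements or two foods hit both targets exactly; no other combination can be cheaper.
eggs only: max(821/63, 275/47) = 13.03 servings → $8.47.
tempeh only: max(821/315, 275/94) = 2.926 servings → $2.93.
sweet potato only: max(821/454, 275/53) = 5.189 servings → $3.37.
whole-barley bread only: max(821/79, 275/70) = 10.39 servings → $3.64.
eggs + tempeh with both tight: 1.064 servings and 2.394 servings → $3.09.
eggs + sweet potato with both tight: 4.519 servings and 1.181 servings → $3.71.
eggs + whole-barley bread: the both-tight solution has a negative serving — not a feasible corner.
tempeh + sweet potato: the both-tight solution has a negative serving — not a feasible corner.
tempeh + whole-barley bread with both tight: 2.444 servings and 0.6463 servings → $2.67.
sweet potato + whole-barley bread with both tight: 1.295 servings and 2.948 servings → $1.87.
So the least-cost plan costs $1.87.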